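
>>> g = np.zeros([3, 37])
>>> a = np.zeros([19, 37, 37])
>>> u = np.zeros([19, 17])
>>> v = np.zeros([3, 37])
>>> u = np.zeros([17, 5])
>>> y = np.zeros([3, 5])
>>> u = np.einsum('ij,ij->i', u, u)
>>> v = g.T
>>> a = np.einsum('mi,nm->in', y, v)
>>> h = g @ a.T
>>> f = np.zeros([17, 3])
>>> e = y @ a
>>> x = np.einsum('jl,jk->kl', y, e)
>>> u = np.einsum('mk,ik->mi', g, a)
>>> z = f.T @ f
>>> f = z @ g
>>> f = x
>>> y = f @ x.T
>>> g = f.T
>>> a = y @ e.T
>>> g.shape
(5, 37)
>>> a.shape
(37, 3)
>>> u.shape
(3, 5)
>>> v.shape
(37, 3)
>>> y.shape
(37, 37)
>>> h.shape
(3, 5)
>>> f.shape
(37, 5)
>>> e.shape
(3, 37)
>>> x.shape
(37, 5)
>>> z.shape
(3, 3)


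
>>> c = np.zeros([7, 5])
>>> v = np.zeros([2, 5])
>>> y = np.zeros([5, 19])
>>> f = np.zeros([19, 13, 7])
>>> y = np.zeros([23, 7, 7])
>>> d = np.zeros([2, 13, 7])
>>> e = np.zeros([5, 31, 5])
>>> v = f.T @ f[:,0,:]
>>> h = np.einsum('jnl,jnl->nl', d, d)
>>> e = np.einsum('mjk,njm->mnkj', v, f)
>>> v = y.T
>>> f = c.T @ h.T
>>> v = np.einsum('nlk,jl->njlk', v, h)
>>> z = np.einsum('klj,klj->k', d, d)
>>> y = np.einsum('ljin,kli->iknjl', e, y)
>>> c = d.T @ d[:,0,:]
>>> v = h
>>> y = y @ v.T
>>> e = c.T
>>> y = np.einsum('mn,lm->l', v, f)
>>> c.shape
(7, 13, 7)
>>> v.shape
(13, 7)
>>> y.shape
(5,)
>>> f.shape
(5, 13)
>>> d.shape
(2, 13, 7)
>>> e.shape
(7, 13, 7)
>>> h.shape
(13, 7)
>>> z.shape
(2,)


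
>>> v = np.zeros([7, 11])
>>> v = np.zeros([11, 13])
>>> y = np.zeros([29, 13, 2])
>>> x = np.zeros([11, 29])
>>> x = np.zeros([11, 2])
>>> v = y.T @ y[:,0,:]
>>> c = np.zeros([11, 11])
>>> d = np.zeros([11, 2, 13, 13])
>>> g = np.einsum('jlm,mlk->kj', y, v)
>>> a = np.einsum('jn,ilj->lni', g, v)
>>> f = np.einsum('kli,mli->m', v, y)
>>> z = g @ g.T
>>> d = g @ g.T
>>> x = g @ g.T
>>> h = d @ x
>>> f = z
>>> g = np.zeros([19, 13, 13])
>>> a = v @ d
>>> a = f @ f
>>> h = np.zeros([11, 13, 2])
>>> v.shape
(2, 13, 2)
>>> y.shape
(29, 13, 2)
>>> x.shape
(2, 2)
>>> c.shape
(11, 11)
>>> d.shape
(2, 2)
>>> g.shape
(19, 13, 13)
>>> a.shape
(2, 2)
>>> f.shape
(2, 2)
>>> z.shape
(2, 2)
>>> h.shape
(11, 13, 2)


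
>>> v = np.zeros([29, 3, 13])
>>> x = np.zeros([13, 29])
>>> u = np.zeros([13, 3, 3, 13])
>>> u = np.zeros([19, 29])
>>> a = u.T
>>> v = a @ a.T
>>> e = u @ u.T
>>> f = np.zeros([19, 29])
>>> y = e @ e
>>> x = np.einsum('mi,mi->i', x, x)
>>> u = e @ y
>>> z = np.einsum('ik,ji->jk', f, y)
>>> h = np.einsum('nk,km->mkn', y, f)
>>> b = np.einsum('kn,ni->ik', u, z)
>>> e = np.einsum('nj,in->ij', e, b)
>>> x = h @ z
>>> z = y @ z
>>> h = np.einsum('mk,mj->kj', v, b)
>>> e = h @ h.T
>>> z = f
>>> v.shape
(29, 29)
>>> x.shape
(29, 19, 29)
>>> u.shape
(19, 19)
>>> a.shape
(29, 19)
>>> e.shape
(29, 29)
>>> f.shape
(19, 29)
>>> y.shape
(19, 19)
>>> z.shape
(19, 29)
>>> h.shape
(29, 19)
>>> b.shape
(29, 19)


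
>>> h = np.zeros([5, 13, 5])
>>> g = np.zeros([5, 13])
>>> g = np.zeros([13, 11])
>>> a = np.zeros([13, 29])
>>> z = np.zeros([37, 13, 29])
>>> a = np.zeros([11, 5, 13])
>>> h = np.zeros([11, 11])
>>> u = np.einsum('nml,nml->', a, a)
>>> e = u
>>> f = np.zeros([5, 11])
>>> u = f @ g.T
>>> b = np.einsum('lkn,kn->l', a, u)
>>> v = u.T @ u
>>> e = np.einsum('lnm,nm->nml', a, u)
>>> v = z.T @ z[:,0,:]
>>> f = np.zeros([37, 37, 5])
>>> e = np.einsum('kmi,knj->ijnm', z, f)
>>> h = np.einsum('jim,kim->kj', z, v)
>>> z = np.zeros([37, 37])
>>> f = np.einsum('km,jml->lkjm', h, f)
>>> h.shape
(29, 37)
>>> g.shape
(13, 11)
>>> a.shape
(11, 5, 13)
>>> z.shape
(37, 37)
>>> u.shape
(5, 13)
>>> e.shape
(29, 5, 37, 13)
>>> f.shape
(5, 29, 37, 37)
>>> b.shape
(11,)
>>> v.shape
(29, 13, 29)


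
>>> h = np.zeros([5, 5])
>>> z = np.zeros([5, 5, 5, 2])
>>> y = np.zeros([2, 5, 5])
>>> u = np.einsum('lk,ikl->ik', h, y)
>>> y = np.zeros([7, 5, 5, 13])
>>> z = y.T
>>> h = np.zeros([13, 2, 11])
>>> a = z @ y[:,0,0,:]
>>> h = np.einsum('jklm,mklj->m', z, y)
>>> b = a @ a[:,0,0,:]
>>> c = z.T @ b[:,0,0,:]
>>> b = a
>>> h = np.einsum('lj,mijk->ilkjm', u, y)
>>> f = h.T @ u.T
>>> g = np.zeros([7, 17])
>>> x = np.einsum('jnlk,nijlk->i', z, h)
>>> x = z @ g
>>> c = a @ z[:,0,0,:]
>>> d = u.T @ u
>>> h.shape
(5, 2, 13, 5, 7)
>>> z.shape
(13, 5, 5, 7)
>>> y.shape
(7, 5, 5, 13)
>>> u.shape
(2, 5)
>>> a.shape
(13, 5, 5, 13)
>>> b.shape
(13, 5, 5, 13)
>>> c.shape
(13, 5, 5, 7)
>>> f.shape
(7, 5, 13, 2, 2)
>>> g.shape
(7, 17)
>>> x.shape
(13, 5, 5, 17)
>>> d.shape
(5, 5)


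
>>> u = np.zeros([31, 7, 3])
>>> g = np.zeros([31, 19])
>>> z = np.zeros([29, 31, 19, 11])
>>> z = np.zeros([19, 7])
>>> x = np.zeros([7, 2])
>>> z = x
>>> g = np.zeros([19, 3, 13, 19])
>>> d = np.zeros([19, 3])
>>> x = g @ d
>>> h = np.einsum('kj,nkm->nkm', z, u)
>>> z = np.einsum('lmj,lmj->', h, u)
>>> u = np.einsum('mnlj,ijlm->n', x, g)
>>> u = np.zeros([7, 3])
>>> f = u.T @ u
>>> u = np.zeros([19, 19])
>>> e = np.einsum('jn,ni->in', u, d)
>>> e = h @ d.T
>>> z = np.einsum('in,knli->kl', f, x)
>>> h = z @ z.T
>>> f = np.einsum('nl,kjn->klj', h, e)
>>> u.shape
(19, 19)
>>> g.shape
(19, 3, 13, 19)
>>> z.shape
(19, 13)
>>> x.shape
(19, 3, 13, 3)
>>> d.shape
(19, 3)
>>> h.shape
(19, 19)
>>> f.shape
(31, 19, 7)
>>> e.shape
(31, 7, 19)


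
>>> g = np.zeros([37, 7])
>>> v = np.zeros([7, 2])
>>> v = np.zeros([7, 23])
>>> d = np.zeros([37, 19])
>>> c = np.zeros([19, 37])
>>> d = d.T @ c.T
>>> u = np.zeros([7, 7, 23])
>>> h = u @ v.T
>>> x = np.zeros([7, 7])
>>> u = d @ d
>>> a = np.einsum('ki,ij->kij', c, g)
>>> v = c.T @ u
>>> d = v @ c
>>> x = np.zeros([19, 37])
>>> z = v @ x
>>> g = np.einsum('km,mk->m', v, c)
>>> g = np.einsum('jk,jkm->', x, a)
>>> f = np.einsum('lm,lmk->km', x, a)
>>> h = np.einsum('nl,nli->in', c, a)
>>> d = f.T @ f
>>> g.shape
()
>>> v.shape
(37, 19)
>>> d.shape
(37, 37)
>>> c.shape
(19, 37)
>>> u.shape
(19, 19)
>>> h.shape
(7, 19)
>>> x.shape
(19, 37)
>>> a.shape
(19, 37, 7)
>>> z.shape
(37, 37)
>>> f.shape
(7, 37)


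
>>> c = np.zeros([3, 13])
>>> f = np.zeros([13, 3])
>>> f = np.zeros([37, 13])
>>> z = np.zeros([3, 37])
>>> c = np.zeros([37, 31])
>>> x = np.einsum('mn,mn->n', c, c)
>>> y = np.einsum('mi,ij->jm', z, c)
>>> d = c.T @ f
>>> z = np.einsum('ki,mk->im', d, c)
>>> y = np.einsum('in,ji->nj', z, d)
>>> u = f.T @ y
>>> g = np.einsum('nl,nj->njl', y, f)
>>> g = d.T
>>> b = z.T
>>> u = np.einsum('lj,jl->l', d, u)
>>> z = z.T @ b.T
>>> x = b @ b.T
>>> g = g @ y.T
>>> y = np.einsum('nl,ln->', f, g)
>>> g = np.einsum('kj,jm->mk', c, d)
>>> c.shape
(37, 31)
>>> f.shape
(37, 13)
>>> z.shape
(37, 37)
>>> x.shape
(37, 37)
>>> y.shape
()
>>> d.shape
(31, 13)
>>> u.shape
(31,)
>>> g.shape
(13, 37)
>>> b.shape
(37, 13)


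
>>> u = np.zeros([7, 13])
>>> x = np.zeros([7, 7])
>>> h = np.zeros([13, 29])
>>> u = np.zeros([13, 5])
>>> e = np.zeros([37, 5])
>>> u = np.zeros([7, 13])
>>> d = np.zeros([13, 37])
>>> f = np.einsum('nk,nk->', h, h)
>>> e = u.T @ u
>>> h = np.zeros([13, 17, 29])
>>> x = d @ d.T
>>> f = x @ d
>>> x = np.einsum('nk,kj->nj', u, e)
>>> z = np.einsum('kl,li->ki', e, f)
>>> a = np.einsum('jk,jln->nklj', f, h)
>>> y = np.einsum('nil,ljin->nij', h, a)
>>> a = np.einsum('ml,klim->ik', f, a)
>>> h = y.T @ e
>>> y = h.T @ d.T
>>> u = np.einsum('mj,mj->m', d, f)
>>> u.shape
(13,)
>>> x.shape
(7, 13)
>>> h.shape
(37, 17, 13)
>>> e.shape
(13, 13)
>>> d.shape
(13, 37)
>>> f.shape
(13, 37)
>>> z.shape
(13, 37)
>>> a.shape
(17, 29)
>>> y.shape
(13, 17, 13)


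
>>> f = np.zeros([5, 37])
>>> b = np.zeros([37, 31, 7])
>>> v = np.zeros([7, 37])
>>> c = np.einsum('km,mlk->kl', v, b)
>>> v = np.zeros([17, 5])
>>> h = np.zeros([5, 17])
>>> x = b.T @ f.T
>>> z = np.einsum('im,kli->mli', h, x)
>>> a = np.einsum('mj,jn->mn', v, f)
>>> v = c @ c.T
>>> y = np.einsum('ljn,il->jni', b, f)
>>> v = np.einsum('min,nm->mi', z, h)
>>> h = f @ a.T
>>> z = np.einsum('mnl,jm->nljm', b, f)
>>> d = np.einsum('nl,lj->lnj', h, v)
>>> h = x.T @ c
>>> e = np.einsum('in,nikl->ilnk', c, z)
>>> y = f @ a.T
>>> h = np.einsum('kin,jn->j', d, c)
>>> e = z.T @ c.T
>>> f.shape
(5, 37)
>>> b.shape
(37, 31, 7)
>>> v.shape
(17, 31)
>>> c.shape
(7, 31)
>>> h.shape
(7,)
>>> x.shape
(7, 31, 5)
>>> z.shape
(31, 7, 5, 37)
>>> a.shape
(17, 37)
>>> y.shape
(5, 17)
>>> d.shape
(17, 5, 31)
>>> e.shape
(37, 5, 7, 7)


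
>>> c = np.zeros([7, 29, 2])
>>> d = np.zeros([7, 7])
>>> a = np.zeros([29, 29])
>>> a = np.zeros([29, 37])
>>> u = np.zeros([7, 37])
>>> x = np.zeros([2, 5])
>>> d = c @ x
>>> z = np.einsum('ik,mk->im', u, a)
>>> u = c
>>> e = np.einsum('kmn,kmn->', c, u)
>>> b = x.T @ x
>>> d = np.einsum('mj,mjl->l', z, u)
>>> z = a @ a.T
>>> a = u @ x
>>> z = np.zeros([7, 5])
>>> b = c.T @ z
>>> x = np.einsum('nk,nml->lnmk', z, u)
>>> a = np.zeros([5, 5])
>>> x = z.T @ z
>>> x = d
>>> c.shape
(7, 29, 2)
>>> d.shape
(2,)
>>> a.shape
(5, 5)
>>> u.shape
(7, 29, 2)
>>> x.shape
(2,)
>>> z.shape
(7, 5)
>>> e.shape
()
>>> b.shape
(2, 29, 5)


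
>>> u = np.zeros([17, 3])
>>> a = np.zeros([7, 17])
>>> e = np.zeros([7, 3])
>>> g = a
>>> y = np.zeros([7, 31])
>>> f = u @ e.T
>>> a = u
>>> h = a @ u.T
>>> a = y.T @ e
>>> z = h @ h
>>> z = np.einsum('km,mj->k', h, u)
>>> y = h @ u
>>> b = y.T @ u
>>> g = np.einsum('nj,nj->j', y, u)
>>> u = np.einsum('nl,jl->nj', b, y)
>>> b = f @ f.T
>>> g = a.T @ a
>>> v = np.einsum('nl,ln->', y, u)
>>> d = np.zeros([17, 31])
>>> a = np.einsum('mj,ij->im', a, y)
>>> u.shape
(3, 17)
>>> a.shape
(17, 31)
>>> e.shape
(7, 3)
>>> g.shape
(3, 3)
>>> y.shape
(17, 3)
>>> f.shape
(17, 7)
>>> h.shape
(17, 17)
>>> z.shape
(17,)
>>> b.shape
(17, 17)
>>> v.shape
()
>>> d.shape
(17, 31)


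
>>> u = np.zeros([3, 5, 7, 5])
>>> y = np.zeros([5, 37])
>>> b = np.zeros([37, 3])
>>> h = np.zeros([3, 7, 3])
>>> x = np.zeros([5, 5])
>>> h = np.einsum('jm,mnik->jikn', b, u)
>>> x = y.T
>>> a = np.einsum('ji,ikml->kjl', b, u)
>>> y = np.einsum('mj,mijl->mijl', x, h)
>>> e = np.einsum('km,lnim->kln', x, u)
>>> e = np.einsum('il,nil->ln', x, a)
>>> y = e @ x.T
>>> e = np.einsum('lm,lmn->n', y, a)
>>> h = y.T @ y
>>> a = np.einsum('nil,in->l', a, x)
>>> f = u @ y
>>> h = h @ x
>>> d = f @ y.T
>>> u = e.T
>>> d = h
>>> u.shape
(5,)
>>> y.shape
(5, 37)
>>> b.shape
(37, 3)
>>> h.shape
(37, 5)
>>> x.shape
(37, 5)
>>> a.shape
(5,)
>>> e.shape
(5,)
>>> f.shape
(3, 5, 7, 37)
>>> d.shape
(37, 5)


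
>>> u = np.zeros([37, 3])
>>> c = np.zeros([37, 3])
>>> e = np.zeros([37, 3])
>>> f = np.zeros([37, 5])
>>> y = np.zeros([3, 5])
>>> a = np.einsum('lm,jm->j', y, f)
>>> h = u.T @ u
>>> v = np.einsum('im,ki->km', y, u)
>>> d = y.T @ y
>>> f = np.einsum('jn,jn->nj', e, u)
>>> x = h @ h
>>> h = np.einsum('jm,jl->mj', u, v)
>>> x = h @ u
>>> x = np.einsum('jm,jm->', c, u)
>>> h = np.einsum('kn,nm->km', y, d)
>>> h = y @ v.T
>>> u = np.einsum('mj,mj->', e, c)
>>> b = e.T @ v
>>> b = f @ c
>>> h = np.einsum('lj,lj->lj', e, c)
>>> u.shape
()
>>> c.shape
(37, 3)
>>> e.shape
(37, 3)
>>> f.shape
(3, 37)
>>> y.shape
(3, 5)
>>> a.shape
(37,)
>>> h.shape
(37, 3)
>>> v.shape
(37, 5)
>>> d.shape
(5, 5)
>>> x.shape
()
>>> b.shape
(3, 3)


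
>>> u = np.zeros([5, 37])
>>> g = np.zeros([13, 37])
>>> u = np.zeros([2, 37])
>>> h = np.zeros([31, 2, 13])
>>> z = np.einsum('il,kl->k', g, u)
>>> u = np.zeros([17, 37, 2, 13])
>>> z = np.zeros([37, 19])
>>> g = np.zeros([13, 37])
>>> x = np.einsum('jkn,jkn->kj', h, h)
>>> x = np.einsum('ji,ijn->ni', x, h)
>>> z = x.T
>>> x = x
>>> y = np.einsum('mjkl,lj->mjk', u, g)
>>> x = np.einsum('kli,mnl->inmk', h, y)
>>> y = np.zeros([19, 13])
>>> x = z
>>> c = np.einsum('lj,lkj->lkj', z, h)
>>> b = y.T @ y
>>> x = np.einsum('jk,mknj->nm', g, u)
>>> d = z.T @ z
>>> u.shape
(17, 37, 2, 13)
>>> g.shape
(13, 37)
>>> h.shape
(31, 2, 13)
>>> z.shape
(31, 13)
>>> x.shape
(2, 17)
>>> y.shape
(19, 13)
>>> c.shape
(31, 2, 13)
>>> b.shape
(13, 13)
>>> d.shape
(13, 13)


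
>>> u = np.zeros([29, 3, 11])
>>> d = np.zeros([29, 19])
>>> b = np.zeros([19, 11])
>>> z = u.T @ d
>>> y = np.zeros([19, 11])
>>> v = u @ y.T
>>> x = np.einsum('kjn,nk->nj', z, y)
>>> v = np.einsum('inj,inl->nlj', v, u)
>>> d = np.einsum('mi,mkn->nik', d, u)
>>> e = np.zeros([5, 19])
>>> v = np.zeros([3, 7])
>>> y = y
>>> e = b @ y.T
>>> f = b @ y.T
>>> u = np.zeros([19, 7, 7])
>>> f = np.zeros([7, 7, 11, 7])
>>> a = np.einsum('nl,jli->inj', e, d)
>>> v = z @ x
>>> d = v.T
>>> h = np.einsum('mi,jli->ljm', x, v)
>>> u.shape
(19, 7, 7)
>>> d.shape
(3, 3, 11)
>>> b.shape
(19, 11)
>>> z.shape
(11, 3, 19)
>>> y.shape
(19, 11)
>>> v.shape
(11, 3, 3)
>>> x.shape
(19, 3)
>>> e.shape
(19, 19)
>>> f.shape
(7, 7, 11, 7)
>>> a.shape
(3, 19, 11)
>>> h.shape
(3, 11, 19)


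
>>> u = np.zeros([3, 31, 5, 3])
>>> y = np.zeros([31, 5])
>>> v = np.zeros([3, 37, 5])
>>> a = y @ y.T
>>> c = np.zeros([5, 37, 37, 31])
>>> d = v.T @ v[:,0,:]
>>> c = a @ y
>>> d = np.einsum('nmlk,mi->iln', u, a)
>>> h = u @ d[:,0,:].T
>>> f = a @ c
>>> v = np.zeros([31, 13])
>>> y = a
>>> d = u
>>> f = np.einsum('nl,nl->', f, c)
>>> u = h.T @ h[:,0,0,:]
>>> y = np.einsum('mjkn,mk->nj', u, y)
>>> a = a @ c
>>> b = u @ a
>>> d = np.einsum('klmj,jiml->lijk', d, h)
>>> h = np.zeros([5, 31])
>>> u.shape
(31, 5, 31, 31)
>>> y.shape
(31, 5)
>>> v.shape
(31, 13)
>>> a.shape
(31, 5)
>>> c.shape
(31, 5)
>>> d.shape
(31, 31, 3, 3)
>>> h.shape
(5, 31)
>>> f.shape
()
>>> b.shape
(31, 5, 31, 5)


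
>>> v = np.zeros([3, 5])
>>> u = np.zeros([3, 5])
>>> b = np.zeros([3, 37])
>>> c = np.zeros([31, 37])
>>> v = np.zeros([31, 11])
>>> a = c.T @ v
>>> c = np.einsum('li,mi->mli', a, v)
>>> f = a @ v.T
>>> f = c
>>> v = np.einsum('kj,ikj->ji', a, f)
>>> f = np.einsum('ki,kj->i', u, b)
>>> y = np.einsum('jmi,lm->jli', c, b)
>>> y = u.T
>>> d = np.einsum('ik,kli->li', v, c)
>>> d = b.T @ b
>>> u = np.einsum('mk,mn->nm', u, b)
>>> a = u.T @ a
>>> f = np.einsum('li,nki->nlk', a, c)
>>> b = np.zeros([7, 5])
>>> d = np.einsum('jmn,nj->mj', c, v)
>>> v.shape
(11, 31)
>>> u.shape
(37, 3)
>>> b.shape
(7, 5)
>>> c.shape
(31, 37, 11)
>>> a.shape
(3, 11)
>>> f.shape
(31, 3, 37)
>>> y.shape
(5, 3)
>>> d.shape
(37, 31)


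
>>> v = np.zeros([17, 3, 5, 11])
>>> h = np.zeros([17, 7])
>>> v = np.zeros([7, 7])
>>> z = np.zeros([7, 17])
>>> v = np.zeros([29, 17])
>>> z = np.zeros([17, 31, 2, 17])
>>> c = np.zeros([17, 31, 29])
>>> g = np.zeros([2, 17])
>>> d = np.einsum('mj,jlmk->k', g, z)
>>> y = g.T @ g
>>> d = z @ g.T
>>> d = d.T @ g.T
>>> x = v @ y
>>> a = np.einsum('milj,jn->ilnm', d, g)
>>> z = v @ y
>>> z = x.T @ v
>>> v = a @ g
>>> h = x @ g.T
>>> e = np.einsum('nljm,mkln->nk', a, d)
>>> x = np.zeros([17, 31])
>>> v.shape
(2, 31, 17, 17)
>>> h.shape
(29, 2)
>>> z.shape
(17, 17)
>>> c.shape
(17, 31, 29)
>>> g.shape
(2, 17)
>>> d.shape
(2, 2, 31, 2)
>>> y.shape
(17, 17)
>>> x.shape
(17, 31)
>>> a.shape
(2, 31, 17, 2)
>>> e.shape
(2, 2)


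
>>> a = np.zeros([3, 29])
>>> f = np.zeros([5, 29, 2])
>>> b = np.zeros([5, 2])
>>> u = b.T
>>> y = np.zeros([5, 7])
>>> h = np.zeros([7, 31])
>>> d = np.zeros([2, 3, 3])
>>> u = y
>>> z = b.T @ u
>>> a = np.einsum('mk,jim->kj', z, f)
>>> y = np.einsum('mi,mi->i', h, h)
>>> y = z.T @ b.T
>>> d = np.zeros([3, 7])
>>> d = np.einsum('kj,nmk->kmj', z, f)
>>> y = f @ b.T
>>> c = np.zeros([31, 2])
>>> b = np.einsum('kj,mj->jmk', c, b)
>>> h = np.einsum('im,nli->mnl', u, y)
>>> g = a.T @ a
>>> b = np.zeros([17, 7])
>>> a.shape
(7, 5)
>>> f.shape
(5, 29, 2)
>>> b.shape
(17, 7)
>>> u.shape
(5, 7)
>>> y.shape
(5, 29, 5)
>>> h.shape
(7, 5, 29)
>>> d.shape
(2, 29, 7)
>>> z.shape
(2, 7)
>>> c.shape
(31, 2)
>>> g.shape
(5, 5)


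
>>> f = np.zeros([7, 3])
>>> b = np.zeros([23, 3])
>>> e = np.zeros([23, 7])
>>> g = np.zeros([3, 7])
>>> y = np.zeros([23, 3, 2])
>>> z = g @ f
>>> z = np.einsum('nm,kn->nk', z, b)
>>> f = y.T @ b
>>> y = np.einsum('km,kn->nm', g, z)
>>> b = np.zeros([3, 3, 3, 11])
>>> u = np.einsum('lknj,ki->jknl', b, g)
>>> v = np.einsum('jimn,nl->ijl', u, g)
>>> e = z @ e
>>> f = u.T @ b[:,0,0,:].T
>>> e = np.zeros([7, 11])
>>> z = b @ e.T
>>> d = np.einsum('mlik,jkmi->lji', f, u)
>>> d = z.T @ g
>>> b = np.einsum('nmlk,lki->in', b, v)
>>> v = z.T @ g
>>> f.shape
(3, 3, 3, 3)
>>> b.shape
(7, 3)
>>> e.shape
(7, 11)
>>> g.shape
(3, 7)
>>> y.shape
(23, 7)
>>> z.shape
(3, 3, 3, 7)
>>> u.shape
(11, 3, 3, 3)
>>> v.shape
(7, 3, 3, 7)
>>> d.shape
(7, 3, 3, 7)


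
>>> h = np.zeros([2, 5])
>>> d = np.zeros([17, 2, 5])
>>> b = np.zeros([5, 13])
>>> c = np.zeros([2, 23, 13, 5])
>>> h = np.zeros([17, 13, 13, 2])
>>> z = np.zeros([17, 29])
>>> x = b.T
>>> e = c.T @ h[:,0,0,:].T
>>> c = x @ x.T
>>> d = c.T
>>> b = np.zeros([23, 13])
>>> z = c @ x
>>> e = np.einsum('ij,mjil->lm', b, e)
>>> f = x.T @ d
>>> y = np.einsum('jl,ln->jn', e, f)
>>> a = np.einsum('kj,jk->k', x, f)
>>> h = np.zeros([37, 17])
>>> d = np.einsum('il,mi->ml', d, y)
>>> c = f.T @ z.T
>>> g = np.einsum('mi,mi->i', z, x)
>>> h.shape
(37, 17)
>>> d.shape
(17, 13)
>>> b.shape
(23, 13)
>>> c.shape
(13, 13)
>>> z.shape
(13, 5)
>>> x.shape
(13, 5)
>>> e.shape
(17, 5)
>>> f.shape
(5, 13)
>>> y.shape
(17, 13)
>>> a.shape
(13,)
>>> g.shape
(5,)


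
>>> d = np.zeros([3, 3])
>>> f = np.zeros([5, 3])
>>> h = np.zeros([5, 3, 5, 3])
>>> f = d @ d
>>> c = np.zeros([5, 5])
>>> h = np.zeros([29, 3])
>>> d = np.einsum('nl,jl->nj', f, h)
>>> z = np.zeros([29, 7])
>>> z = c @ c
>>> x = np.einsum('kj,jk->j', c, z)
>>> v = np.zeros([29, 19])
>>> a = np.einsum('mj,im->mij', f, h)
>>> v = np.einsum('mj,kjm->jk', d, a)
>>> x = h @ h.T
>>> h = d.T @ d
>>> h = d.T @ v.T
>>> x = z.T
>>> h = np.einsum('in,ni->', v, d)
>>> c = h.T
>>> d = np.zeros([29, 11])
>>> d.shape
(29, 11)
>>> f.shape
(3, 3)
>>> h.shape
()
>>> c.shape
()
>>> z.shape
(5, 5)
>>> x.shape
(5, 5)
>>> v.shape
(29, 3)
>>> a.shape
(3, 29, 3)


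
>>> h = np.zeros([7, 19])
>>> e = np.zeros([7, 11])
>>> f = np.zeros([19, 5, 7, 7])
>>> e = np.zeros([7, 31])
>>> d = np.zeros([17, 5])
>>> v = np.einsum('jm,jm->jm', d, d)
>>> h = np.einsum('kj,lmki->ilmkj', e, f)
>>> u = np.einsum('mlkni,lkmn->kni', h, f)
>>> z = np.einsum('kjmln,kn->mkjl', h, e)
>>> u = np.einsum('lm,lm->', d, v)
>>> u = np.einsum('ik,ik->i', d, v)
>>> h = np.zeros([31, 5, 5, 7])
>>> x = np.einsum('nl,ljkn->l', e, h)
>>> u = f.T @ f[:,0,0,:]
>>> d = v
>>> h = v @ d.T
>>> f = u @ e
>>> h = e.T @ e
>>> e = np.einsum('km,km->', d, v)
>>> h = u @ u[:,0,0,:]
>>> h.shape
(7, 7, 5, 7)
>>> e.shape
()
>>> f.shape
(7, 7, 5, 31)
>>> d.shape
(17, 5)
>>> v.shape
(17, 5)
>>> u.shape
(7, 7, 5, 7)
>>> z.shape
(5, 7, 19, 7)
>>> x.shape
(31,)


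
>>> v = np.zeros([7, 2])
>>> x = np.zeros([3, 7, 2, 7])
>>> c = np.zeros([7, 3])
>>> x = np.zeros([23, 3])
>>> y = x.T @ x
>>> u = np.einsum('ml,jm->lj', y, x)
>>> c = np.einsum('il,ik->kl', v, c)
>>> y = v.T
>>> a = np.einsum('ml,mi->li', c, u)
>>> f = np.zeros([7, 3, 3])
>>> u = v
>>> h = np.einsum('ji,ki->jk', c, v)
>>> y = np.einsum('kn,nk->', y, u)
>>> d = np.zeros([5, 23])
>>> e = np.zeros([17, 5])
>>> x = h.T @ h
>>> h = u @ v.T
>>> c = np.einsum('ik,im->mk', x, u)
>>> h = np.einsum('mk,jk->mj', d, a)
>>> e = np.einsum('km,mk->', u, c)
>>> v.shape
(7, 2)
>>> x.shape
(7, 7)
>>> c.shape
(2, 7)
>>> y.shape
()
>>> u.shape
(7, 2)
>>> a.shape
(2, 23)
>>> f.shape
(7, 3, 3)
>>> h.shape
(5, 2)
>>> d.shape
(5, 23)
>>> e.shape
()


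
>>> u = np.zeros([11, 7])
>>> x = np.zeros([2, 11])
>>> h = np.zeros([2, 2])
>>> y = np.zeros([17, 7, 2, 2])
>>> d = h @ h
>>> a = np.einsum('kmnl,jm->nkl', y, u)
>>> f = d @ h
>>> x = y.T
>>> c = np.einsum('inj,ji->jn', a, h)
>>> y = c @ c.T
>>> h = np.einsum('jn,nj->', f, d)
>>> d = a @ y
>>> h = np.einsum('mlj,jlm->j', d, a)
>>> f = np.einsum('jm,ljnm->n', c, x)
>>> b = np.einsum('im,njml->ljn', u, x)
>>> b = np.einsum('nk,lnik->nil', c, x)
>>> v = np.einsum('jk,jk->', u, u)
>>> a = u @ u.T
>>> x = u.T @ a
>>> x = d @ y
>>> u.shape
(11, 7)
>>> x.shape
(2, 17, 2)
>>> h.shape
(2,)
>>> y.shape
(2, 2)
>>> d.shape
(2, 17, 2)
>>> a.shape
(11, 11)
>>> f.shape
(7,)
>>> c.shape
(2, 17)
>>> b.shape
(2, 7, 2)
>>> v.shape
()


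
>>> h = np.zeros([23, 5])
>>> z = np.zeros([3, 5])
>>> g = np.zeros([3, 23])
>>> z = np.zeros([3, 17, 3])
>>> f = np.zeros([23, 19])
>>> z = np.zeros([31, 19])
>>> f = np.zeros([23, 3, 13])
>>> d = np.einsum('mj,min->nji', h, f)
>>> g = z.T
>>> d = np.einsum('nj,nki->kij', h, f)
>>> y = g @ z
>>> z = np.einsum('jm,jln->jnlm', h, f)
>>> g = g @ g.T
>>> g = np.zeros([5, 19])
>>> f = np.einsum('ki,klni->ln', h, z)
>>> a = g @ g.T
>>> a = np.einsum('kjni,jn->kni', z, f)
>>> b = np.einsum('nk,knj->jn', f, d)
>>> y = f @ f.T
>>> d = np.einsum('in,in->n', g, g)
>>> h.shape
(23, 5)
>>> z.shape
(23, 13, 3, 5)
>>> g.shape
(5, 19)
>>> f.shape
(13, 3)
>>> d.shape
(19,)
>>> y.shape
(13, 13)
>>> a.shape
(23, 3, 5)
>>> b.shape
(5, 13)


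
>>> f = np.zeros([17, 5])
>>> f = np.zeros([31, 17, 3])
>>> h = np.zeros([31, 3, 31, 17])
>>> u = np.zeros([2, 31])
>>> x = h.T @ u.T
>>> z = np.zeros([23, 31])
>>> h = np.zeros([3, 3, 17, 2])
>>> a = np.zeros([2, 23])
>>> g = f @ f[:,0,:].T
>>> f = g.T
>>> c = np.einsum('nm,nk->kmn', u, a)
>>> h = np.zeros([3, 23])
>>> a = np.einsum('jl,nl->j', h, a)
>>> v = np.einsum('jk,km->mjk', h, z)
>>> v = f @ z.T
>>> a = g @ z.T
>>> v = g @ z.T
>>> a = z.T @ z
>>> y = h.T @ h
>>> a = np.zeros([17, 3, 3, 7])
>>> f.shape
(31, 17, 31)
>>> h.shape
(3, 23)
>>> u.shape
(2, 31)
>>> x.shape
(17, 31, 3, 2)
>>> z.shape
(23, 31)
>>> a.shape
(17, 3, 3, 7)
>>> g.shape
(31, 17, 31)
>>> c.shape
(23, 31, 2)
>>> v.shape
(31, 17, 23)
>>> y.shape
(23, 23)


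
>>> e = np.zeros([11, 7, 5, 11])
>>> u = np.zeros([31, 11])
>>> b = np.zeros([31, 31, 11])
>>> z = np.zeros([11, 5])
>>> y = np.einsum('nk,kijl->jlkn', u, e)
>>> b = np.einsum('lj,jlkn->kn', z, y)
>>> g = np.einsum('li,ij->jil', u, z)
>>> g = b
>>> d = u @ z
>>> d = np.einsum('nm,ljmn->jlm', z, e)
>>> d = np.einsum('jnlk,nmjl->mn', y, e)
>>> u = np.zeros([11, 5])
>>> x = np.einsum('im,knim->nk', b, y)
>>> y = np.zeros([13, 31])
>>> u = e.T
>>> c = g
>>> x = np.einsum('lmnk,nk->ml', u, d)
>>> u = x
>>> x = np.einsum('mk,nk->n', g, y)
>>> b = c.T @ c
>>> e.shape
(11, 7, 5, 11)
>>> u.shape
(5, 11)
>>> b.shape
(31, 31)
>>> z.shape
(11, 5)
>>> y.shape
(13, 31)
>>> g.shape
(11, 31)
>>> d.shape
(7, 11)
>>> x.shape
(13,)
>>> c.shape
(11, 31)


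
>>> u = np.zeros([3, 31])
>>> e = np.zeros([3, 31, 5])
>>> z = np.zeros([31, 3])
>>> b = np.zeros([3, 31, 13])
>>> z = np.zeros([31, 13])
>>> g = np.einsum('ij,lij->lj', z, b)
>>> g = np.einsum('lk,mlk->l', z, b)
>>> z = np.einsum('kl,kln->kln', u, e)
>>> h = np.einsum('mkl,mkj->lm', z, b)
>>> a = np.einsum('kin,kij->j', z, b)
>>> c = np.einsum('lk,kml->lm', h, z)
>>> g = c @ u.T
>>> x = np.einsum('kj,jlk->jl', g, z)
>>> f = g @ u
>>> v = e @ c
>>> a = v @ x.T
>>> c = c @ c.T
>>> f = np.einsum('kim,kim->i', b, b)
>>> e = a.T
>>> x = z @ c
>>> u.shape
(3, 31)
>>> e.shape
(3, 31, 3)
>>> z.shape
(3, 31, 5)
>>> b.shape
(3, 31, 13)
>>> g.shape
(5, 3)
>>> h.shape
(5, 3)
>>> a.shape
(3, 31, 3)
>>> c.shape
(5, 5)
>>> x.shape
(3, 31, 5)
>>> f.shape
(31,)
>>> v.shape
(3, 31, 31)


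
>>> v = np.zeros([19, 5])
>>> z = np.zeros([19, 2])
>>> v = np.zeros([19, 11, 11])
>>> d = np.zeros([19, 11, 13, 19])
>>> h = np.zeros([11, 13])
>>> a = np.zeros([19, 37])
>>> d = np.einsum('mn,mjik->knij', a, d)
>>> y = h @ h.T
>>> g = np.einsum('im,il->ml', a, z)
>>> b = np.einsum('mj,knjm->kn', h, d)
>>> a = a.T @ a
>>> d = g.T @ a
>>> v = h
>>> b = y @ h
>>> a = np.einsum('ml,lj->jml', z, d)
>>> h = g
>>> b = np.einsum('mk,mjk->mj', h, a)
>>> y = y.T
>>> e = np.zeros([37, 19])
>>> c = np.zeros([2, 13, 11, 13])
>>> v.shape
(11, 13)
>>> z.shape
(19, 2)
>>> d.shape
(2, 37)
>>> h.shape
(37, 2)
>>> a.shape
(37, 19, 2)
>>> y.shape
(11, 11)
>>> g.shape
(37, 2)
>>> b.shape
(37, 19)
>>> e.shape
(37, 19)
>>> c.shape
(2, 13, 11, 13)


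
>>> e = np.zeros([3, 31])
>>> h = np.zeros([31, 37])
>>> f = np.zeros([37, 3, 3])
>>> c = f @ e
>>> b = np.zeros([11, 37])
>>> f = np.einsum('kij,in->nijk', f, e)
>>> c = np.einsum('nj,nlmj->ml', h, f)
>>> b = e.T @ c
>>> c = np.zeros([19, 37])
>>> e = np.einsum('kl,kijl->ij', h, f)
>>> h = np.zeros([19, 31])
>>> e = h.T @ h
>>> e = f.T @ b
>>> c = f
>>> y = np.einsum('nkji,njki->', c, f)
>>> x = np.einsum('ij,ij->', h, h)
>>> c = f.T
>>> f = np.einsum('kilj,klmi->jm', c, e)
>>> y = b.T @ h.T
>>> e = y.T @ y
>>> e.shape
(19, 19)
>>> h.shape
(19, 31)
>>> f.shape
(31, 3)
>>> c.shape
(37, 3, 3, 31)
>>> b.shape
(31, 3)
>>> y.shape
(3, 19)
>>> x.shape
()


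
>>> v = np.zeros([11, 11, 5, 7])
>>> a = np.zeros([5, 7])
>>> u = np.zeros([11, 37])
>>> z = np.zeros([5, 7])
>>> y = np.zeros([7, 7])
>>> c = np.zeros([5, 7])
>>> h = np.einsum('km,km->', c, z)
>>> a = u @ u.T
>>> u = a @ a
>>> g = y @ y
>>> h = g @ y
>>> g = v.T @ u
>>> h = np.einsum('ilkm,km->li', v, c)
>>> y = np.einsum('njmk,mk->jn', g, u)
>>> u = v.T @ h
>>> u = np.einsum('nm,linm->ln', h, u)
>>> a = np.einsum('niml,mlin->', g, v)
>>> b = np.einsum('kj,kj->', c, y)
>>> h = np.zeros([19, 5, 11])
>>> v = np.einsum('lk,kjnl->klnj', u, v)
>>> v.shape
(11, 7, 5, 11)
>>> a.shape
()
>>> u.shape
(7, 11)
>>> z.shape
(5, 7)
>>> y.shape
(5, 7)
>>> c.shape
(5, 7)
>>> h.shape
(19, 5, 11)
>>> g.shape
(7, 5, 11, 11)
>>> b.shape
()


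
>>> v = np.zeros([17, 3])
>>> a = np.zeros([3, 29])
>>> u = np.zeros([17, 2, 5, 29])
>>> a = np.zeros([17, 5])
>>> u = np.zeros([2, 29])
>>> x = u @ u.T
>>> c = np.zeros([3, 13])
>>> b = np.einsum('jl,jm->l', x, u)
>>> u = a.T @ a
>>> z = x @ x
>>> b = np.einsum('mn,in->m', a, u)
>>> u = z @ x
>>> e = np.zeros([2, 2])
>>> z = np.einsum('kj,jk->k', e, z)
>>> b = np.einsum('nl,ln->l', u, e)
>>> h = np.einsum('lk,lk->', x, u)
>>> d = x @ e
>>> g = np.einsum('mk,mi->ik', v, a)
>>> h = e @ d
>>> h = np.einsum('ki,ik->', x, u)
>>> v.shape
(17, 3)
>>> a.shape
(17, 5)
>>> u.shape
(2, 2)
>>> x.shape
(2, 2)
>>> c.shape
(3, 13)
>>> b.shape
(2,)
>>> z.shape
(2,)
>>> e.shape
(2, 2)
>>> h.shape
()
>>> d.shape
(2, 2)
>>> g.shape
(5, 3)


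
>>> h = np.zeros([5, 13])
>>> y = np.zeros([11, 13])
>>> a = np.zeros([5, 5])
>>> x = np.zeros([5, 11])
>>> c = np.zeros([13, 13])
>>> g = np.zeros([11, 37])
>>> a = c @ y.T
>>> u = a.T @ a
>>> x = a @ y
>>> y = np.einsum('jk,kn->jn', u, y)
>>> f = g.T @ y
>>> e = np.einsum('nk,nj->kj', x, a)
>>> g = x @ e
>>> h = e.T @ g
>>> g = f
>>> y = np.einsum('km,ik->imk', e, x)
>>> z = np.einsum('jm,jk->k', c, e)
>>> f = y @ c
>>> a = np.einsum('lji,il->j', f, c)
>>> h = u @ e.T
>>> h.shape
(11, 13)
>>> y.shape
(13, 11, 13)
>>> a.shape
(11,)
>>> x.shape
(13, 13)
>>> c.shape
(13, 13)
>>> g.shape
(37, 13)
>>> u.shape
(11, 11)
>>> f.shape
(13, 11, 13)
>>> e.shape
(13, 11)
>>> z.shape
(11,)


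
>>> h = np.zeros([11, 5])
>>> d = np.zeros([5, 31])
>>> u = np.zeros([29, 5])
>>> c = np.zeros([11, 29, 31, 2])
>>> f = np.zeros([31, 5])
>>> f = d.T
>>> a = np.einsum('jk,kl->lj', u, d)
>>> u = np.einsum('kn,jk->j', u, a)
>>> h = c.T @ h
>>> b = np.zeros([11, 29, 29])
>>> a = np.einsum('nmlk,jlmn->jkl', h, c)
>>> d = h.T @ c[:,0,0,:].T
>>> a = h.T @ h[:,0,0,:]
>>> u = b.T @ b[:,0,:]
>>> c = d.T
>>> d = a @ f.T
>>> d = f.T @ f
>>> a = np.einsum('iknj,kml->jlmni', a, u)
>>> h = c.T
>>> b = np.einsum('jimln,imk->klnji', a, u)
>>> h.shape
(5, 29, 31, 11)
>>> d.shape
(5, 5)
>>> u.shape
(29, 29, 29)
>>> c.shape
(11, 31, 29, 5)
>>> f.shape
(31, 5)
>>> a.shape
(5, 29, 29, 31, 5)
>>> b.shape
(29, 31, 5, 5, 29)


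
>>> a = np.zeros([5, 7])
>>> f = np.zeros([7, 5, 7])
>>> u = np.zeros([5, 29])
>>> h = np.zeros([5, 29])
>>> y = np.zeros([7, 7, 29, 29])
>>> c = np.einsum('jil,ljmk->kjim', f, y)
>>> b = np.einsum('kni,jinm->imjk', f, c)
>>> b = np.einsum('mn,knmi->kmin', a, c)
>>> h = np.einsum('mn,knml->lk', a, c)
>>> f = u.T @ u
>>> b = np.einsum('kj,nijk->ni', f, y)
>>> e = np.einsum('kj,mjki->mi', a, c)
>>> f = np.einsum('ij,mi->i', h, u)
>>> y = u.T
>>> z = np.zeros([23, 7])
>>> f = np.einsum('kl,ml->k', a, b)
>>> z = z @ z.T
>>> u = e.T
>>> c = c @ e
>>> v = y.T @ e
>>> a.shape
(5, 7)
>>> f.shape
(5,)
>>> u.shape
(29, 29)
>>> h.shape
(29, 29)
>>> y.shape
(29, 5)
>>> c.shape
(29, 7, 5, 29)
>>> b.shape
(7, 7)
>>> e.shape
(29, 29)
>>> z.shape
(23, 23)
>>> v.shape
(5, 29)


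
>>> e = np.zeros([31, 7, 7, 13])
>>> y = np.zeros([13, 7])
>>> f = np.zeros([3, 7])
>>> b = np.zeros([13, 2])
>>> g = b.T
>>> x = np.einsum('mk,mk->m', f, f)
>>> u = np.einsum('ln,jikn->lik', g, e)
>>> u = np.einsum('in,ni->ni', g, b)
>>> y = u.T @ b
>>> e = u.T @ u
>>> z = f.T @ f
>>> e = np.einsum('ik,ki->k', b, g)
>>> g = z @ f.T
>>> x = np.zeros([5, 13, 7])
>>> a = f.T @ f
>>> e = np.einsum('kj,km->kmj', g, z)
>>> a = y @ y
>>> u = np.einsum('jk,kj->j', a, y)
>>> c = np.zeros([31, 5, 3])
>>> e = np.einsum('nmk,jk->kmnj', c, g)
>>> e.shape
(3, 5, 31, 7)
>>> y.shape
(2, 2)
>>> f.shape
(3, 7)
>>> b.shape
(13, 2)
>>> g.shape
(7, 3)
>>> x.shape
(5, 13, 7)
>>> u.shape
(2,)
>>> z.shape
(7, 7)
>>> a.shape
(2, 2)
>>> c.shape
(31, 5, 3)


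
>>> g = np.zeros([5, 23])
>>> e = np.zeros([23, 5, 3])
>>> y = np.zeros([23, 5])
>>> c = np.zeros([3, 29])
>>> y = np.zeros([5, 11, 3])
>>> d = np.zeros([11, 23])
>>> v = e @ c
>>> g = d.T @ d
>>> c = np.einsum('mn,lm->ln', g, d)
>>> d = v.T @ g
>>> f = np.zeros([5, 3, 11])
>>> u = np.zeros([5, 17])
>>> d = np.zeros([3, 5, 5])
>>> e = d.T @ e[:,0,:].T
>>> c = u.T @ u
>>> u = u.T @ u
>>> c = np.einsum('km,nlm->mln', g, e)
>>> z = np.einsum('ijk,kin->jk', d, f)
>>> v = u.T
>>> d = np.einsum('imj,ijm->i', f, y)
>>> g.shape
(23, 23)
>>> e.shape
(5, 5, 23)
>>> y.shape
(5, 11, 3)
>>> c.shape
(23, 5, 5)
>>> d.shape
(5,)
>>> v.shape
(17, 17)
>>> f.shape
(5, 3, 11)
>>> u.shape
(17, 17)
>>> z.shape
(5, 5)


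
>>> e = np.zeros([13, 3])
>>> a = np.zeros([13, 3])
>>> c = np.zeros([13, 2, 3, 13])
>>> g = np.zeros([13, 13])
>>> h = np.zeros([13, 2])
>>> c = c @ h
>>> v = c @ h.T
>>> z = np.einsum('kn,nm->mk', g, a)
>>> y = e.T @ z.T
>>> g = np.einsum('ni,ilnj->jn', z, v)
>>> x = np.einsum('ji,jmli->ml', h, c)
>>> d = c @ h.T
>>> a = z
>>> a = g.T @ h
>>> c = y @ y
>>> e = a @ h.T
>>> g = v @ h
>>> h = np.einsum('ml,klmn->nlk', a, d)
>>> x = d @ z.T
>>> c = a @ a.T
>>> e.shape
(3, 13)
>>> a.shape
(3, 2)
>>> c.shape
(3, 3)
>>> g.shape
(13, 2, 3, 2)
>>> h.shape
(13, 2, 13)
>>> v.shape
(13, 2, 3, 13)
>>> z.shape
(3, 13)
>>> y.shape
(3, 3)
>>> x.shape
(13, 2, 3, 3)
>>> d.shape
(13, 2, 3, 13)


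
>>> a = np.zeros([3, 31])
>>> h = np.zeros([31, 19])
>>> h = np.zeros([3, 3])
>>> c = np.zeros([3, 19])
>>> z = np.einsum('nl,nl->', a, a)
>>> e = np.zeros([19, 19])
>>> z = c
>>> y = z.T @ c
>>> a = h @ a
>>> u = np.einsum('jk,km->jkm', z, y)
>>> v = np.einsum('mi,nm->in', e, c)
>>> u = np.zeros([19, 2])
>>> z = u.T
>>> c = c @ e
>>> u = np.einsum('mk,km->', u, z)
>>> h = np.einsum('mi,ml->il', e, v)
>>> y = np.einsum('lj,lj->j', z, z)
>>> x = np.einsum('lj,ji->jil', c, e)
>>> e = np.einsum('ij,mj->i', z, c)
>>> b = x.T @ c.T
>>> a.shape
(3, 31)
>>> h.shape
(19, 3)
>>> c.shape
(3, 19)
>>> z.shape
(2, 19)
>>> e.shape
(2,)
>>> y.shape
(19,)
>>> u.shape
()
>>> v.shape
(19, 3)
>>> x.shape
(19, 19, 3)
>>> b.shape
(3, 19, 3)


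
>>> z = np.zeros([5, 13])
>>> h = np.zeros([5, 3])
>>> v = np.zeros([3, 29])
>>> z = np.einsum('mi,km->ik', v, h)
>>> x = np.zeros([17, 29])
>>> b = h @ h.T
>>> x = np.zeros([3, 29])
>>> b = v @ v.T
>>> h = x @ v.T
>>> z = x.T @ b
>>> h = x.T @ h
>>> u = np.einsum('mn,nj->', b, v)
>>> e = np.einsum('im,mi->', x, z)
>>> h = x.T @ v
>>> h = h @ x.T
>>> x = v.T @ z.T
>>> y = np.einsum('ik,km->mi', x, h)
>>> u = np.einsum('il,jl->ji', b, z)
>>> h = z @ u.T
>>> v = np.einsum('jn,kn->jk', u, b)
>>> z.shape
(29, 3)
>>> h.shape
(29, 29)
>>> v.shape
(29, 3)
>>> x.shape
(29, 29)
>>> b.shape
(3, 3)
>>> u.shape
(29, 3)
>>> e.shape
()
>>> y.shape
(3, 29)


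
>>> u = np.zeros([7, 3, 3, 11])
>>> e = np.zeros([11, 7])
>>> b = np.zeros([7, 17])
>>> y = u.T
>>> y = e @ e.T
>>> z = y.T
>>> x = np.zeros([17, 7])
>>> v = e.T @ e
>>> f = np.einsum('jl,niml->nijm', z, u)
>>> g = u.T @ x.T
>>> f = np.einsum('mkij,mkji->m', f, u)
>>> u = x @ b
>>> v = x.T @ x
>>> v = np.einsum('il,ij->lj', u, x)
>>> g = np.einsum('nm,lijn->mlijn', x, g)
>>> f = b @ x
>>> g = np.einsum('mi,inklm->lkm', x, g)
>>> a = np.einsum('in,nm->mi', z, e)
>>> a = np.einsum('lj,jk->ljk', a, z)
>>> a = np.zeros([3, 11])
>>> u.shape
(17, 17)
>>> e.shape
(11, 7)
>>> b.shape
(7, 17)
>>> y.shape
(11, 11)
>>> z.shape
(11, 11)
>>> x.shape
(17, 7)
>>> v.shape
(17, 7)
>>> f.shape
(7, 7)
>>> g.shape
(3, 3, 17)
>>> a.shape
(3, 11)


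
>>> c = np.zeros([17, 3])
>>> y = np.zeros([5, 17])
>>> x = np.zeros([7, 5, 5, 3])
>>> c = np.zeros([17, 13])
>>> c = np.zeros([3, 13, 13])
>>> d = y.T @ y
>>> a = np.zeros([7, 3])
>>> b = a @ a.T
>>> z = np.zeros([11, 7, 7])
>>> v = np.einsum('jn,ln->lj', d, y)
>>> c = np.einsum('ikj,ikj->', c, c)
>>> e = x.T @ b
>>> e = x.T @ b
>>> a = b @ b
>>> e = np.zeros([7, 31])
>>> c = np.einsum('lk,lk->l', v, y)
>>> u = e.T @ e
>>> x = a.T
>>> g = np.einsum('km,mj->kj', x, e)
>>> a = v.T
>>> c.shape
(5,)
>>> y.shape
(5, 17)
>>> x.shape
(7, 7)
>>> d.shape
(17, 17)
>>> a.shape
(17, 5)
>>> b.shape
(7, 7)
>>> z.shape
(11, 7, 7)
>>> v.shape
(5, 17)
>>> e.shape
(7, 31)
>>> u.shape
(31, 31)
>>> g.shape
(7, 31)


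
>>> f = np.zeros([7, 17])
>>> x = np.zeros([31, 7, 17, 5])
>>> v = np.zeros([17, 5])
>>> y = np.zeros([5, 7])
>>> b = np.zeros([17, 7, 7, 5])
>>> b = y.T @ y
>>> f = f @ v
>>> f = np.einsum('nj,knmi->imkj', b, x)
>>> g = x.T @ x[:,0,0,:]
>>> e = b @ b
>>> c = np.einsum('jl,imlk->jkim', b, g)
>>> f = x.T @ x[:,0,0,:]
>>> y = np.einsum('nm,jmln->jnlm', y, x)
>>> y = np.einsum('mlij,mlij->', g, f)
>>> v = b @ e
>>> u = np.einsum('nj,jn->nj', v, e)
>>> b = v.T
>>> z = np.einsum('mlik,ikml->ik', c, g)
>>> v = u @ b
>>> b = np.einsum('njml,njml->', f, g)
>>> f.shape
(5, 17, 7, 5)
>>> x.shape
(31, 7, 17, 5)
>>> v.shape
(7, 7)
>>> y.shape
()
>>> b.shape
()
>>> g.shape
(5, 17, 7, 5)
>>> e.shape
(7, 7)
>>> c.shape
(7, 5, 5, 17)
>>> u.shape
(7, 7)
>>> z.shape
(5, 17)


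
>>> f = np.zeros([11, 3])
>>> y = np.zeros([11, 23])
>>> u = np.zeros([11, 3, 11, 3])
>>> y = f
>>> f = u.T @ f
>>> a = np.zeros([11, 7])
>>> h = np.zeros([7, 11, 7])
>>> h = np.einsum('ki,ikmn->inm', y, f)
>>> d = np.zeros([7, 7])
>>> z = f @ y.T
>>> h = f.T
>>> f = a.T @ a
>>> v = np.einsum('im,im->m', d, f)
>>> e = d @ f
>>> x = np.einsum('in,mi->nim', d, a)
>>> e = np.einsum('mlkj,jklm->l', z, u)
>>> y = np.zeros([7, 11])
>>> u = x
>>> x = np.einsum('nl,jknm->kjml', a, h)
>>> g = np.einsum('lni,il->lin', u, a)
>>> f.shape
(7, 7)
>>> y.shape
(7, 11)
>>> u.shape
(7, 7, 11)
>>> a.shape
(11, 7)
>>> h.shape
(3, 3, 11, 3)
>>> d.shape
(7, 7)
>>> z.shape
(3, 11, 3, 11)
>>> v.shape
(7,)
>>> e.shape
(11,)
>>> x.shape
(3, 3, 3, 7)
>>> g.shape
(7, 11, 7)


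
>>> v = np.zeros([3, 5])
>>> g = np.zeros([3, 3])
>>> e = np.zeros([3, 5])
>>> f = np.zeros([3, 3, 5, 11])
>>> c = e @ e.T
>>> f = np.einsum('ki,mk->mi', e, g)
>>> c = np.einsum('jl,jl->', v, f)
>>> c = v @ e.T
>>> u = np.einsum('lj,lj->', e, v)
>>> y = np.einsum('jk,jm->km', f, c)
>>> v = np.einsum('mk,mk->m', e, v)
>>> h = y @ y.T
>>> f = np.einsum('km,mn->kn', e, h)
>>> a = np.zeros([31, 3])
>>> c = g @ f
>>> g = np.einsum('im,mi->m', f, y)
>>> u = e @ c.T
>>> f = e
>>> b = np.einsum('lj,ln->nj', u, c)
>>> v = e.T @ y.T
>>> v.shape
(5, 5)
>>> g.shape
(5,)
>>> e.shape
(3, 5)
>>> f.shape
(3, 5)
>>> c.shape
(3, 5)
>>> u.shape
(3, 3)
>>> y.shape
(5, 3)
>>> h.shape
(5, 5)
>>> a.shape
(31, 3)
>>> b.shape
(5, 3)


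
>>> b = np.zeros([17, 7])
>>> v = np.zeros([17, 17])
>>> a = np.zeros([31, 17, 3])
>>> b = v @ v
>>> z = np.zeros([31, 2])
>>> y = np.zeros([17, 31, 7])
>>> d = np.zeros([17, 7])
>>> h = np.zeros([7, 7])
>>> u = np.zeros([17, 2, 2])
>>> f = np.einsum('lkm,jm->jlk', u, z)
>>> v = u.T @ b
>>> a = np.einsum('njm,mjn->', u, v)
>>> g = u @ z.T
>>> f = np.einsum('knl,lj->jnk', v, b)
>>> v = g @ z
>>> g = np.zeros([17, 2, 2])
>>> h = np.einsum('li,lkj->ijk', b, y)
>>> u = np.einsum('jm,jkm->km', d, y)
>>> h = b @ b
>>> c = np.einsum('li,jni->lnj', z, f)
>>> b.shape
(17, 17)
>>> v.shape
(17, 2, 2)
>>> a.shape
()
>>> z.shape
(31, 2)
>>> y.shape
(17, 31, 7)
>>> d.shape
(17, 7)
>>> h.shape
(17, 17)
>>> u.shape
(31, 7)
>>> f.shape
(17, 2, 2)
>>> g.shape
(17, 2, 2)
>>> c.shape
(31, 2, 17)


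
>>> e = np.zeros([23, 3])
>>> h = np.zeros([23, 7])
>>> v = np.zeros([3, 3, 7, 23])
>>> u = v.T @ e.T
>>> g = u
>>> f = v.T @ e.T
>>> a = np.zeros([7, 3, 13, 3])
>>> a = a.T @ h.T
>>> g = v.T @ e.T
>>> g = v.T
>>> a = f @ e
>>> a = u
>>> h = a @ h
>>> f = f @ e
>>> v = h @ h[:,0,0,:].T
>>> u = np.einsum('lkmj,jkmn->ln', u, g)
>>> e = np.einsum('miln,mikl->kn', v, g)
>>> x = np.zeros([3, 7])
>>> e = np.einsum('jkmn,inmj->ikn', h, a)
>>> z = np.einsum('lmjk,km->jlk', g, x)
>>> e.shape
(23, 7, 7)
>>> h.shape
(23, 7, 3, 7)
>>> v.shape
(23, 7, 3, 23)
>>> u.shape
(23, 3)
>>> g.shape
(23, 7, 3, 3)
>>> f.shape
(23, 7, 3, 3)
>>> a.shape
(23, 7, 3, 23)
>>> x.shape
(3, 7)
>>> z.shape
(3, 23, 3)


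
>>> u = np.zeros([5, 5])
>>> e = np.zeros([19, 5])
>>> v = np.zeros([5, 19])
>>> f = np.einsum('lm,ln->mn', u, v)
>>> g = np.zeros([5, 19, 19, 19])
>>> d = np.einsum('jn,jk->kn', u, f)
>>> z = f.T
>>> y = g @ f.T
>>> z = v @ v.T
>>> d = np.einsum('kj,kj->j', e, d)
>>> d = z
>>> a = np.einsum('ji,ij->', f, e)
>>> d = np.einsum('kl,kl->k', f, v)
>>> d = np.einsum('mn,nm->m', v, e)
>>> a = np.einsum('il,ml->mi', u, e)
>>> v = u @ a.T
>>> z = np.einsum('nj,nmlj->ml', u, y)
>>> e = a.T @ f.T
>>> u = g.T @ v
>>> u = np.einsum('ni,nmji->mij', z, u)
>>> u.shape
(19, 19, 19)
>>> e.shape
(5, 5)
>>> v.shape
(5, 19)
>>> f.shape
(5, 19)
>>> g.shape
(5, 19, 19, 19)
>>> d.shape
(5,)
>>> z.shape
(19, 19)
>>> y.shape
(5, 19, 19, 5)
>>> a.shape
(19, 5)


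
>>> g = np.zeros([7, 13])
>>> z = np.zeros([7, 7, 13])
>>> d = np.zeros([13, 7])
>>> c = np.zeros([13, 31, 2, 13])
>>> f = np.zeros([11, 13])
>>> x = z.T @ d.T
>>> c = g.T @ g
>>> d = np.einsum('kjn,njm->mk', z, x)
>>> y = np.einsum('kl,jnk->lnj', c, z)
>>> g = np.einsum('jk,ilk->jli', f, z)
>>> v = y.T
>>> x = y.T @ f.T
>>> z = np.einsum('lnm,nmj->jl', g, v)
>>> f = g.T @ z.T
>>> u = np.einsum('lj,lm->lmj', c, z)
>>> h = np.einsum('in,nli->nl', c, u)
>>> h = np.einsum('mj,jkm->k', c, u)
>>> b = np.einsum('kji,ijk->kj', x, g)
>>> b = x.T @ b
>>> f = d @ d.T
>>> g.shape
(11, 7, 7)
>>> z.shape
(13, 11)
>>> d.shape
(13, 7)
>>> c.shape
(13, 13)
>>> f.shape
(13, 13)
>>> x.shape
(7, 7, 11)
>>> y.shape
(13, 7, 7)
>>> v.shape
(7, 7, 13)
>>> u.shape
(13, 11, 13)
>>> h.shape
(11,)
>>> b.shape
(11, 7, 7)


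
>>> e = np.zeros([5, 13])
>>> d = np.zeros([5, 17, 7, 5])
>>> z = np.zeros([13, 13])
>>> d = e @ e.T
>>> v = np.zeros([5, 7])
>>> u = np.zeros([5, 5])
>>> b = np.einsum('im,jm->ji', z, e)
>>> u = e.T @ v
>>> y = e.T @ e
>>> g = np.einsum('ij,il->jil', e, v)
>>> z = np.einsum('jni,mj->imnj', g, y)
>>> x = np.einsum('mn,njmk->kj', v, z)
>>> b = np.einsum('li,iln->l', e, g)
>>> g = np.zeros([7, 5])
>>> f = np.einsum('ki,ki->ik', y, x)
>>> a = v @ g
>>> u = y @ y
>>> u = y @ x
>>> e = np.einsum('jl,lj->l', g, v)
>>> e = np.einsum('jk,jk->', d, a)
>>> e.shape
()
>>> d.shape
(5, 5)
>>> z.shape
(7, 13, 5, 13)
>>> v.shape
(5, 7)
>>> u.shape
(13, 13)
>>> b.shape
(5,)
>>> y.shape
(13, 13)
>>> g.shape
(7, 5)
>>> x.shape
(13, 13)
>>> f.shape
(13, 13)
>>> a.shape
(5, 5)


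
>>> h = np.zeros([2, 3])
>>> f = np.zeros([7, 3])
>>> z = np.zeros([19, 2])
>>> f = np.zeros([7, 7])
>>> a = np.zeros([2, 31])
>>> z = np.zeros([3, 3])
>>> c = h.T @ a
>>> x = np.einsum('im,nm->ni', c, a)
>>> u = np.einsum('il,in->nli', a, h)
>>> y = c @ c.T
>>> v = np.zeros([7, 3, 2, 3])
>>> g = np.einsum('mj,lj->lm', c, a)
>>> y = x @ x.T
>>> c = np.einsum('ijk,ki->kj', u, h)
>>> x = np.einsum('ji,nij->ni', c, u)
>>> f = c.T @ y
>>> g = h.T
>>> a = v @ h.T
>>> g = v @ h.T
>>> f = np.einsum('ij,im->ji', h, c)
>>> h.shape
(2, 3)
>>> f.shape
(3, 2)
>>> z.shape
(3, 3)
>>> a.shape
(7, 3, 2, 2)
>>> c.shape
(2, 31)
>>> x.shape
(3, 31)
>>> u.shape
(3, 31, 2)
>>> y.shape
(2, 2)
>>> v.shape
(7, 3, 2, 3)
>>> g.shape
(7, 3, 2, 2)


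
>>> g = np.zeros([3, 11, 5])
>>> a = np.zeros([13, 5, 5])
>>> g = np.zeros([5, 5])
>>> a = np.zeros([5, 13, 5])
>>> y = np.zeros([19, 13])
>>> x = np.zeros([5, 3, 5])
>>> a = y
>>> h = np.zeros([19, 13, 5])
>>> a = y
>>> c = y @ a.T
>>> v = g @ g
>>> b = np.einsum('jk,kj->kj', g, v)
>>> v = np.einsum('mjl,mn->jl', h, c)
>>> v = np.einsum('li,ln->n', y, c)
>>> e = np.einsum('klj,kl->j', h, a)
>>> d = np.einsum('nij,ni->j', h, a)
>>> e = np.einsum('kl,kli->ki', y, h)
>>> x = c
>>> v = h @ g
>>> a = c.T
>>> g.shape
(5, 5)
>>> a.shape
(19, 19)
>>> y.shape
(19, 13)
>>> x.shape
(19, 19)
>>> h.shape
(19, 13, 5)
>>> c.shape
(19, 19)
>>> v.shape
(19, 13, 5)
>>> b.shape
(5, 5)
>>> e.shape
(19, 5)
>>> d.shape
(5,)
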